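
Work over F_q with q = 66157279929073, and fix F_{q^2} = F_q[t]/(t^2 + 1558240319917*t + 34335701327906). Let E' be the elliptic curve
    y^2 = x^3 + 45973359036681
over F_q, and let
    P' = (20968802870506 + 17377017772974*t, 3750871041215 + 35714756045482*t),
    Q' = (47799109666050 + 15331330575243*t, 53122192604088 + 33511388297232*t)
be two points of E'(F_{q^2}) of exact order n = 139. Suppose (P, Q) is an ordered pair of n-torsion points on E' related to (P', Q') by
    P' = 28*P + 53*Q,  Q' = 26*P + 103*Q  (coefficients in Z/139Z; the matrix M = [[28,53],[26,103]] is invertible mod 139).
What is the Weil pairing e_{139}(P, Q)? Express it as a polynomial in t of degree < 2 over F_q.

48564020524281 + 7511111277916*t

e_{139} is bilinear + alternating on E[139], so e_{139}(28*P + 53*Q, 26*P + 103*Q) = e_{139}(P,Q)^(28*103-53*26).
Inverting 116 mod 139: 6. Thus e_{139}(P,Q) = e(P',Q')^{6}.
Double-and-add over 10001011: 8-1 doublings, 4-1 additions; each step l_{T,T}/v_{2T} or l_{T,P'}/v at Q'+S for random S.
Miller gives e_{139}(P',Q') = 31106499438889 + 36396493089737*t in F_{66157279929073^2}.
Raise to 6: e(P,Q) = 48564020524281 + 7511111277916*t in mu_{139}.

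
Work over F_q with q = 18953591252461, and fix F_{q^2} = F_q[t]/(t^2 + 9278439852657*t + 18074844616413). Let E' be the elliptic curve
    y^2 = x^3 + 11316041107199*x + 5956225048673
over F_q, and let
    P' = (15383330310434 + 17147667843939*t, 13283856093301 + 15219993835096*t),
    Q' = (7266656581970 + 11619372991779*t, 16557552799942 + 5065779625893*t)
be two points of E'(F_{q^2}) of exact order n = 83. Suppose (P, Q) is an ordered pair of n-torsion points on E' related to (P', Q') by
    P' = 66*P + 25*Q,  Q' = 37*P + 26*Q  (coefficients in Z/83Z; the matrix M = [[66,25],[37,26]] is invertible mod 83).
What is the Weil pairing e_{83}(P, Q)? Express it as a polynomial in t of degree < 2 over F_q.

4654224832387 + 6815888970419*t

The 83-Weil pairing on E[83] over F_{18953591252461} is alternating-bilinear: e_{83}(P',Q') = e_{83}(P,Q)^det(M).
66*26 - 25*37 = 791; reduced mod 83: det = 44, inverse 17.
7-bit Miller (1010011) on E'/F_{18953591252461} with a'=11316041107199, b'=5956225048673: accumulate tangent/chord ratios at Q'+S and P'+S'.
f_P(D_Q)/f_Q(D_P) = 18327516191093 + 3575256974684*t.
Raise to 17: e(P,Q) = 4654224832387 + 6815888970419*t in mu_{83}.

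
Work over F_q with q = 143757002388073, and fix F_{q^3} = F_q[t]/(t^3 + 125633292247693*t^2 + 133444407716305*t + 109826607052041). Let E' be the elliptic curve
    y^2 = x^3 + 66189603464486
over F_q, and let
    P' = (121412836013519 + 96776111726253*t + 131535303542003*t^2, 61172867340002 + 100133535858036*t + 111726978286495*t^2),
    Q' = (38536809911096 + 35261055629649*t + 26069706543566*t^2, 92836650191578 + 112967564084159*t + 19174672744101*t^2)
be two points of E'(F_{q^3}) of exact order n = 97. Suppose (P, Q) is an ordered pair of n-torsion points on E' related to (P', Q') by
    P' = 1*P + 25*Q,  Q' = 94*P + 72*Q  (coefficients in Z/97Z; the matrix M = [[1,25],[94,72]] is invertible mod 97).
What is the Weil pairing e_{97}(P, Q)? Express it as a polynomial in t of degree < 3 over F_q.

61019597270128 + 14622478684030*t + 61502389137657*t^2

The 97-Weil pairing on E[97] over F_{143757002388073} is alternating-bilinear: e_{97}(P',Q') = e_{97}(P,Q)^det(M).
Inverting 50 mod 97: 33. Thus e_{97}(P,Q) = e(P',Q')^{33}.
Run Miller on y^2=x^3+66189603464486 over F_{143757002388073}: ladder 1100001 (7 bits); e = f_P(D_Q)/f_Q(D_P).
The quotient is 14701075865942 + 133029658183744*t + 114789640276867*t^2.
(14701075865942 + 133029658183744*t + 114789640276867*t^2)^{33} mod (143757002388073,f) = 61019597270128 + 14622478684030*t + 61502389137657*t^2.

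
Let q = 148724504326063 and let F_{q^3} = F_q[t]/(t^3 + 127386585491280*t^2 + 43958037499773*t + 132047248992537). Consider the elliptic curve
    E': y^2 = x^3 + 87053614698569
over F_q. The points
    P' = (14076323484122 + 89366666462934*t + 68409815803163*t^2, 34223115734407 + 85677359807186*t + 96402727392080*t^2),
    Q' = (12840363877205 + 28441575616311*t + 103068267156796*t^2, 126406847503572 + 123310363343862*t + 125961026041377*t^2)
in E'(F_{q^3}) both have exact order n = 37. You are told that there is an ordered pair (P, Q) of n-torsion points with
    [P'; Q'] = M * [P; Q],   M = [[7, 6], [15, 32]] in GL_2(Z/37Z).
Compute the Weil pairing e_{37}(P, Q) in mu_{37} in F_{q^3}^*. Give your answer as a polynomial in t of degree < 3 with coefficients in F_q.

Alternating bilinearity on E[37] (values in mu_{37} in F_{148724504326063^3}) gives e(P',Q') = e(P,Q)^det(M).
Inverting 23 mod 37: 29. Thus e_{37}(P,Q) = e(P',Q')^{29}.
n = 37 = (100101)_2 (6 bits, wt 3); accumulate f_{37,P'}(Q'+S)/f_{37,P'}(S) along the 5-step ladder.
So e_{37}(P',Q') = 56037570375205 + 82830515504642*t + 19733892334608*t^2.
e_{37}(P,Q) = (56037570375205 + 82830515504642*t + 19733892334608*t^2)^{29} = 43641560481317 + 42677085823250*t + 41869557685262*t^2.

43641560481317 + 42677085823250*t + 41869557685262*t^2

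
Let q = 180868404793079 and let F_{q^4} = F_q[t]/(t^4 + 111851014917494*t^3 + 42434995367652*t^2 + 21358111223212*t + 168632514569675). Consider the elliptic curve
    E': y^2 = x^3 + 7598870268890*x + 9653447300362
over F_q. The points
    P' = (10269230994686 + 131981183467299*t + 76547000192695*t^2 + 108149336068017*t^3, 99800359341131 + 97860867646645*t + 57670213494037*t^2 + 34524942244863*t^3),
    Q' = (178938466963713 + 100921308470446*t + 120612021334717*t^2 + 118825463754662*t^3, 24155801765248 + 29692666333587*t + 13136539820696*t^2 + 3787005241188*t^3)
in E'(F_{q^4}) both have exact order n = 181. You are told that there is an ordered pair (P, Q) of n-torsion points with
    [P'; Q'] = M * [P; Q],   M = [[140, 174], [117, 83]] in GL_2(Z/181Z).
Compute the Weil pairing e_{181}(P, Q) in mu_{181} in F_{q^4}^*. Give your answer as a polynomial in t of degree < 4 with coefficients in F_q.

100579816576397 + 175197150552498*t + 43391708280422*t^2 + 111516659065137*t^3

The 181-Weil pairing on E[181] over F_{180868404793079} is alternating-bilinear: e_{181}(P',Q') = e_{181}(P,Q)^det(M).
140*83 - 174*117 = -8738; reduced mod 181: det = 131, inverse 76.
n = 181 = (10110101)_2 (8 bits, wt 5); accumulate f_{181,P'}(Q'+S)/f_{181,P'}(S) along the 7-step ladder.
So e_{181}(P',Q') = 135012288206106 + 66593854793941*t + 105239574126297*t^2 + 177609081347529*t^3.
(135012288206106 + 66593854793941*t + 105239574126297*t^2 + 177609081347529*t^3)^{76} mod (180868404793079,f) = 100579816576397 + 175197150552498*t + 43391708280422*t^2 + 111516659065137*t^3.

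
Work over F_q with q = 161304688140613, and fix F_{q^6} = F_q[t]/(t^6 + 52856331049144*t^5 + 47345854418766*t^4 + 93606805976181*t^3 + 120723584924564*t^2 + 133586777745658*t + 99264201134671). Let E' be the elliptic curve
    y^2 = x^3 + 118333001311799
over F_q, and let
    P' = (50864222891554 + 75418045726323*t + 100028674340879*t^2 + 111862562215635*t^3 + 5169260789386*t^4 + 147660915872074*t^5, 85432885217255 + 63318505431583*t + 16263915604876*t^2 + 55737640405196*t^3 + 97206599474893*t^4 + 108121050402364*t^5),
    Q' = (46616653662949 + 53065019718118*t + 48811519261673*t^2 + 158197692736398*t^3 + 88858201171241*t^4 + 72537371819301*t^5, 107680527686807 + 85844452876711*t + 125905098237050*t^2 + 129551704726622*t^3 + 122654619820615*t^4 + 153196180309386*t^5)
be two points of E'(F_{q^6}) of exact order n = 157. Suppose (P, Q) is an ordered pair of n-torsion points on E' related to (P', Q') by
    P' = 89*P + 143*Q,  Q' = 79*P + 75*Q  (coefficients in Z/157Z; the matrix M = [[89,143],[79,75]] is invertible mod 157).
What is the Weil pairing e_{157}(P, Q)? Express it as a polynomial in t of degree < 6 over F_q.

Since e_{157}(P,P)=e_{157}(Q,Q)=1 and e_{157}(Q,P)=e_{157}(P,Q)^{-1}, expanding e_{157}(89*P + 143*Q,79*P + 75*Q) leaves e(P,Q)^det(M).
Hence e(P,Q) = e(P',Q')^{91} where 91 = 88^{-1} mod 157.
n = 157 = (10011101)_2 (8 bits, wt 5); accumulate f_{157,P'}(Q'+S)/f_{157,P'}(S) along the 7-step ladder.
f_P(D_Q)/f_Q(D_P) = 53278652578529 + 155490295819093*t + 56801328742775*t^2 + 87984626991490*t^3 + 111142105332043*t^4 + 146385481488722*t^5.
e_{157}(P,Q) = (53278652578529 + 155490295819093*t + 56801328742775*t^2 + 87984626991490*t^3 + 111142105332043*t^4 + 146385481488722*t^5)^{91} = 160681133224452 + 50072255623833*t + 98223964796698*t^2 + 44919684678256*t^3 + 151464156451742*t^4 + 55627803127608*t^5.

160681133224452 + 50072255623833*t + 98223964796698*t^2 + 44919684678256*t^3 + 151464156451742*t^4 + 55627803127608*t^5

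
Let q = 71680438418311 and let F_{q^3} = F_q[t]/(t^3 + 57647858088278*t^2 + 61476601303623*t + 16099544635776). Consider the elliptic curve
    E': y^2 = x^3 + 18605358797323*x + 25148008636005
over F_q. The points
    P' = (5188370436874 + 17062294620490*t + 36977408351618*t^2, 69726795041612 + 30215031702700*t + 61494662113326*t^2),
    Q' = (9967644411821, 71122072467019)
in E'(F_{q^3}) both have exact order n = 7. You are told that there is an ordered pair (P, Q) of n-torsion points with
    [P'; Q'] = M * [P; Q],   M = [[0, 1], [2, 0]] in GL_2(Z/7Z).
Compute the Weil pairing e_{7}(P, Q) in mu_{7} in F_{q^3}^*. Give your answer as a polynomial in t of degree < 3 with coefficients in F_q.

41142734444418 + 47379327510815*t + 43620389154969*t^2

The 7-Weil pairing on E[7] over F_{71680438418311} is alternating-bilinear: e_{7}(P',Q') = e_{7}(P,Q)^det(M).
det(M) mod 7 = 5; its inverse in (Z/7)^* is 3 (check: 5*3 mod 7 = 1).
n = 7 = (111)_2 (3 bits, wt 3); accumulate f_{7,P'}(Q'+S)/f_{7,P'}(S) along the 2-step ladder.
Result: e(P',Q') = 58537057272453 + 1209003531659*t + 53307984853439*t^2.
Raise to 3: e(P,Q) = 41142734444418 + 47379327510815*t + 43620389154969*t^2 in mu_{7}.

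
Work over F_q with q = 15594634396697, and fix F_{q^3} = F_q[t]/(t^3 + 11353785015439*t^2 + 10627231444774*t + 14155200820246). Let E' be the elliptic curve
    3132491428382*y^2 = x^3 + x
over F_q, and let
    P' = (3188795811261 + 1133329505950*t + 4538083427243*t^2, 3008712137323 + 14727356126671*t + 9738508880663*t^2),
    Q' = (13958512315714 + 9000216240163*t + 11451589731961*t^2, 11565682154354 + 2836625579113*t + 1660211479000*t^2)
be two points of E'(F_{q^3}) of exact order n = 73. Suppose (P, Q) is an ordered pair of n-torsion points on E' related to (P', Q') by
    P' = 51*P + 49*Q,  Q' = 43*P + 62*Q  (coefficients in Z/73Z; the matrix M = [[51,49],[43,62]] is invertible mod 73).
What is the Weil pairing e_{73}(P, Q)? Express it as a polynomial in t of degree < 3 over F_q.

2957335561206 + 11985674456611*t + 2816830586754*t^2

e_{73} is bilinear + alternating on E[73], so e_{73}(51*P + 49*Q, 43*P + 62*Q) = e_{73}(P,Q)^(51*62-49*43).
So e_{73}(P,Q) = e_{73}(P',Q')^{31}, since 33*31 = 1 mod 73.
Set x_W=4278237217613*u, y_W=4278237217613*v; then E': y_W^2=x_W^3+10814248500691*x_W.
Build f_{73,P'} and f_{73,Q'} via the 7-bit ladder of 73=1001001_2; evaluate at shifted divisors; quotient in F_{15594634396697^3}.
f_P(D_Q)/f_Q(D_P) = 10071160777112 + 2370530506526*t + 1930934356268*t^2.
e_{73}(P,Q) = (10071160777112 + 2370530506526*t + 1930934356268*t^2)^{31} = 2957335561206 + 11985674456611*t + 2816830586754*t^2.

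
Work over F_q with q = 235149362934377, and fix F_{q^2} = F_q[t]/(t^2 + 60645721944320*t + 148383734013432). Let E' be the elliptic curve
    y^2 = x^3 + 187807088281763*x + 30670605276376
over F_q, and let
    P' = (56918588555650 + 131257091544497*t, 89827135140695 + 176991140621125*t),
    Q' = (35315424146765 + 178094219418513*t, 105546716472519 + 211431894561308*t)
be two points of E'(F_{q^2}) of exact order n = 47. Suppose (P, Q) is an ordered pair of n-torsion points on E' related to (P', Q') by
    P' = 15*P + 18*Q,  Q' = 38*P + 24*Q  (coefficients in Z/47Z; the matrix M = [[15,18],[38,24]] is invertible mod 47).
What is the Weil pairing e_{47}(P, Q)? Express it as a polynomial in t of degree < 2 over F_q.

e_{47}(aP+bQ,cP+dQ) = e_{47}(P,Q)^(ad-bc); with (a,b,c,d)=(15,18,38,24) this gives the det-47 law.
det M = 15*24 - 18*38 = -324 = 5 (mod 47); 5^{-1} = 19 (mod 47).
Build f_{47,P'} and f_{47,Q'} via the 6-bit ladder of 47=101111_2; evaluate at shifted divisors; quotient in F_{235149362934377^2}.
e_{47}(P',Q') = 153538031294549 + 57171994686860*t.
Raise to 19: e(P,Q) = 142676759359307 + 139856881222261*t in mu_{47}.

142676759359307 + 139856881222261*t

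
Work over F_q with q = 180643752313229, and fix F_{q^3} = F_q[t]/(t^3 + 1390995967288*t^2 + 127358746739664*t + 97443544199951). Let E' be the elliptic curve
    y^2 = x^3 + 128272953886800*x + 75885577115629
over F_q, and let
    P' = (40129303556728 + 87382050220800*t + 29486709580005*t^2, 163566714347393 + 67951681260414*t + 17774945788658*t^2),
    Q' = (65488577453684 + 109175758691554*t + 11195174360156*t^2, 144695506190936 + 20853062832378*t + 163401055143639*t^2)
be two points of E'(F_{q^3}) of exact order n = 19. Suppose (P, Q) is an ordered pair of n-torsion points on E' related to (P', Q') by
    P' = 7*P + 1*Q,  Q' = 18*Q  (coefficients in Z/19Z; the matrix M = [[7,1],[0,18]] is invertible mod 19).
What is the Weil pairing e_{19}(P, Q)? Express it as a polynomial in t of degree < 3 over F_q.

Since e_{19}(P,P)=e_{19}(Q,Q)=1 and e_{19}(Q,P)=e_{19}(P,Q)^{-1}, expanding e_{19}(7*P + 1*Q,18*Q) leaves e(P,Q)^det(M).
det(M) mod 19 = 12; its inverse in (Z/19)^* is 8 (check: 12*8 mod 19 = 1).
n = 19 = (10011)_2 (5 bits, wt 3); accumulate f_{19,P'}(Q'+S)/f_{19,P'}(S) along the 4-step ladder.
So e_{19}(P',Q') = 98120228348640 + 90891428507698*t + 148794367572569*t^2.
e_{19}(P,Q) = (98120228348640 + 90891428507698*t + 148794367572569*t^2)^{8} = 109110646091737 + 9363357972136*t + 5645607830453*t^2.

109110646091737 + 9363357972136*t + 5645607830453*t^2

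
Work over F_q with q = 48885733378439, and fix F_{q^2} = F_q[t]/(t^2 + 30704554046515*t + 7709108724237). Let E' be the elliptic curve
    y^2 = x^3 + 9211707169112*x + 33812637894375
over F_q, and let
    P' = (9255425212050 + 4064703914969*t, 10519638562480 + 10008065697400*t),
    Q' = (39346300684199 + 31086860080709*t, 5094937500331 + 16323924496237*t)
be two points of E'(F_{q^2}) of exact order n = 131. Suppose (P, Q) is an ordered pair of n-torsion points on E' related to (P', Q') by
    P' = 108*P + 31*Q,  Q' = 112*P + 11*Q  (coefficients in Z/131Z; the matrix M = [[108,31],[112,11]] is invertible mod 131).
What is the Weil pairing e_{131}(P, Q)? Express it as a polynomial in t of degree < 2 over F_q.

18754021477188 + 25602835782499*t

Since e_{131}(P,P)=e_{131}(Q,Q)=1 and e_{131}(Q,P)=e_{131}(P,Q)^{-1}, expanding e_{131}(108*P + 31*Q,112*P + 11*Q) leaves e(P,Q)^det(M).
So e_{131}(P,Q) = e_{131}(P',Q')^{108}, since 74*108 = 1 mod 131.
n = 131 = (10000011)_2 (8 bits, wt 3); accumulate f_{131,P'}(Q'+S)/f_{131,P'}(S) along the 7-step ladder.
The quotient is 29449658909007 + 14311015898182*t.
e_{131}(P,Q) = (29449658909007 + 14311015898182*t)^{108} = 18754021477188 + 25602835782499*t.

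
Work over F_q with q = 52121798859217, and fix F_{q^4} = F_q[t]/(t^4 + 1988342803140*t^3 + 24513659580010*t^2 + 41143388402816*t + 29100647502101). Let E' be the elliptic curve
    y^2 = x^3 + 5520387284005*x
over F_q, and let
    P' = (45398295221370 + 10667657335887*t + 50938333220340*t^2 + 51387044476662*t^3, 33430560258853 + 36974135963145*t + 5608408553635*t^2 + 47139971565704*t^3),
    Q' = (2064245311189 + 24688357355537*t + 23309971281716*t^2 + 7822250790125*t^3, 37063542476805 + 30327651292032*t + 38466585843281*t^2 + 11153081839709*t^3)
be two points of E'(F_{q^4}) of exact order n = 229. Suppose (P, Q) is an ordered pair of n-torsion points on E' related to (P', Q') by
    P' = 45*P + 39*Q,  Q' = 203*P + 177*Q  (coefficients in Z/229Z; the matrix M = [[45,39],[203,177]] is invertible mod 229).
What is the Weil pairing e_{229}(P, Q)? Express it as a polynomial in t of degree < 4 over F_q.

9724407193265 + 30886004834658*t + 10703988561663*t^2 + 35300047585738*t^3

e_{229} is bilinear + alternating on E[229], so e_{229}(45*P + 39*Q, 203*P + 177*Q) = e_{229}(P,Q)^(45*177-39*203).
Hence e(P,Q) = e(P',Q')^{167} where 167 = 48^{-1} mod 229.
Build f_{229,P'} and f_{229,Q'} via the 8-bit ladder of 229=11100101_2; evaluate at shifted divisors; quotient in F_{52121798859217^4}.
The quotient is 28760298254186 + 20277547327787*t + 24940434674296*t^2 + 3389350552509*t^3.
Raise to 167: e(P,Q) = 9724407193265 + 30886004834658*t + 10703988561663*t^2 + 35300047585738*t^3 in mu_{229}.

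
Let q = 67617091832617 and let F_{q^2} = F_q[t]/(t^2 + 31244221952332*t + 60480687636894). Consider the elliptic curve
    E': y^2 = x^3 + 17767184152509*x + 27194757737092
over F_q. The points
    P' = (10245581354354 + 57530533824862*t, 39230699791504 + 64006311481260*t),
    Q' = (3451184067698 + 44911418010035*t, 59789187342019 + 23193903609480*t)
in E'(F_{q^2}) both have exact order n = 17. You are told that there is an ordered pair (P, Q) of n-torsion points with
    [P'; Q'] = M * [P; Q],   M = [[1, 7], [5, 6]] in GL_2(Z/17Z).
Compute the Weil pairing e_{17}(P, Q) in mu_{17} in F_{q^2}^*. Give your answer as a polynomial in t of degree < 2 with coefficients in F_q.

34336619430549 + 1314090495732*t

Alternating bilinearity on E[17] (values in mu_{17} in F_{67617091832617^2}) gives e(P',Q') = e(P,Q)^det(M).
1*6 - 7*5 = -29; reduced mod 17: det = 5, inverse 7.
Run Miller on y^2=x^3+17767184152509*x+27194757737092 over F_{67617091832617}: ladder 10001 (5 bits); e = f_P(D_Q)/f_Q(D_P).
The quotient is 6435764321808 + 8622222097292*t.
(6435764321808 + 8622222097292*t)^{7} mod (67617091832617,f) = 34336619430549 + 1314090495732*t.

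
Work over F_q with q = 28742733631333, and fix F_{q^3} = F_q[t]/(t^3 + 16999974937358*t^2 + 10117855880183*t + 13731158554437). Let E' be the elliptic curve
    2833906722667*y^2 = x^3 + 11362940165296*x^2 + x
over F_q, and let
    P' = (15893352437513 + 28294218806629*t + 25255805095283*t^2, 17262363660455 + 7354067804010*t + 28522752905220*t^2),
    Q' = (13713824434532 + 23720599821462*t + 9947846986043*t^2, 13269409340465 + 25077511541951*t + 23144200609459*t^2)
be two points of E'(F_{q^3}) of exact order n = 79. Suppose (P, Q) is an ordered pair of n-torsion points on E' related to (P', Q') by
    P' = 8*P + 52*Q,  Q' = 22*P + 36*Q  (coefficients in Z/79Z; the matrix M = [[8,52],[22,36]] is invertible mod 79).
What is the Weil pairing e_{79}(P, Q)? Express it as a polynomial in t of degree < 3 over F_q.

e_{79} is bilinear + alternating on E[79], so e_{79}(8*P + 52*Q, 22*P + 36*Q) = e_{79}(P,Q)^(8*36-52*22).
So e_{79}(P,Q) = e_{79}(P',Q')^{73}, since 13*73 = 1 mod 79.
Montgomery->Weierstrass: x_W = 1154568201325*x+2606729485612, y_W=1154568201325*y on F_{28742733631333}; lands on y^2=x^3+24117885161371*x+12159065798179.
Run Miller on y^2=x^3+24117885161371*x+12159065798179 over F_{28742733631333}: ladder 1001111 (7 bits); e = f_P(D_Q)/f_Q(D_P).
Result: e(P',Q') = 4941027575212 + 18509991492599*t + 14949559171699*t^2.
e_{79}(P,Q) = (4941027575212 + 18509991492599*t + 14949559171699*t^2)^{73} = 25473582291452 + 8315437756420*t + 792626764013*t^2.

25473582291452 + 8315437756420*t + 792626764013*t^2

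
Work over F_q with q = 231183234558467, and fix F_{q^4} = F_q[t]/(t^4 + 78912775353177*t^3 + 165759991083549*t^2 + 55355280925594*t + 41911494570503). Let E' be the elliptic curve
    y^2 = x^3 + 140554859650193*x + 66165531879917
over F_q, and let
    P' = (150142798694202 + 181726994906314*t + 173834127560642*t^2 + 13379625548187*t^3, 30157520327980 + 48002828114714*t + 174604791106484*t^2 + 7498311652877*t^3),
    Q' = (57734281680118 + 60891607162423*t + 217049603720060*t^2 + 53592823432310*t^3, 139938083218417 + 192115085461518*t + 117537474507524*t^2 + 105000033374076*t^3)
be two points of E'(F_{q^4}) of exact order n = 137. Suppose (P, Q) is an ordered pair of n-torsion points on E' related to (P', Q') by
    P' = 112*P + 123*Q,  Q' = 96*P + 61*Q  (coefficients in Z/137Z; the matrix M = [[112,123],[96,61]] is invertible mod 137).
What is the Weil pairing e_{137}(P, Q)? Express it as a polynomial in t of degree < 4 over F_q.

The 137-Weil pairing on E[137] over F_{231183234558467} is alternating-bilinear: e_{137}(P',Q') = e_{137}(P,Q)^det(M).
Inverting 93 mod 137: 28. Thus e_{137}(P,Q) = e(P',Q')^{28}.
8-bit Miller (10001001) on E'/F_{231183234558467} with a'=140554859650193, b'=66165531879917: accumulate tangent/chord ratios at Q'+S and P'+S'.
Miller gives e_{137}(P',Q') = 90732811870112 + 130974197687206*t + 93776351782584*t^2 + 50275900922828*t^3 in F_{231183234558467^4}.
Raise to 28: e(P,Q) = 18021495115794 + 220838143819589*t + 141443454777229*t^2 + 77919091851686*t^3 in mu_{137}.

18021495115794 + 220838143819589*t + 141443454777229*t^2 + 77919091851686*t^3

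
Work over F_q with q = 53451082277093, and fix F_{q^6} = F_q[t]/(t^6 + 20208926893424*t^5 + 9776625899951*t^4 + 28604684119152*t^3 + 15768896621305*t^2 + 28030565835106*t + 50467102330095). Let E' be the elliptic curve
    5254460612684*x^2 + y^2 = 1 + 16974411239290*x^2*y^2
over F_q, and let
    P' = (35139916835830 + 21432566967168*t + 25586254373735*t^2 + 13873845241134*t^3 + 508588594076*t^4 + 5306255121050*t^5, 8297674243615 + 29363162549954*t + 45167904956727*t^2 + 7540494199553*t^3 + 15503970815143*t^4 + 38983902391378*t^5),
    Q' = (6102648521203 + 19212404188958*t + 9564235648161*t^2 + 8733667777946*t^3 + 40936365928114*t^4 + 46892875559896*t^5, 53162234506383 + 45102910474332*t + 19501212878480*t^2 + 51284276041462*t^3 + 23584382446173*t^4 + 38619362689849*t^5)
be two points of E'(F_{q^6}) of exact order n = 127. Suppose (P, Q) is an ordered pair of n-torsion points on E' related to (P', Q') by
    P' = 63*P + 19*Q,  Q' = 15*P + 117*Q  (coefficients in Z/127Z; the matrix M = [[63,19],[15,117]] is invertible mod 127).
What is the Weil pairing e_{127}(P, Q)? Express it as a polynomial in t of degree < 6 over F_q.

2269979005881 + 28838704385024*t + 20725096588851*t^2 + 50006065870668*t^3 + 49024004538158*t^4 + 24151657257201*t^5

e_{127}(aP+bQ,cP+dQ) = e_{127}(P,Q)^(ad-bc); with (a,b,c,d)=(63,19,15,117) this gives the det-127 law.
det M = 63*117 - 19*15 = 7086 = 101 (mod 127); 101^{-1} = 83 (mod 127).
Edwards a_E,d_E -> Montgomery A=45556637594204,B=15887003628471 -> Weierstrass 37328430692859,47820996948614 via alpha=3704811975329,beta=23795553481895.
n = 127 = (1111111)_2 (7 bits, wt 7); accumulate f_{127,P'}(Q'+S)/f_{127,P'}(S) along the 6-step ladder.
Miller gives e_{127}(P',Q') = 6814023069664 + 49838620684732*t + 41867103070805*t^2 + 52218173831948*t^3 + 22117399781344*t^4 + 37442367345350*t^5 in F_{53451082277093^6}.
Finally e_{127}(P,Q) = 2269979005881 + 28838704385024*t + 20725096588851*t^2 + 50006065870668*t^3 + 49024004538158*t^4 + 24151657257201*t^5.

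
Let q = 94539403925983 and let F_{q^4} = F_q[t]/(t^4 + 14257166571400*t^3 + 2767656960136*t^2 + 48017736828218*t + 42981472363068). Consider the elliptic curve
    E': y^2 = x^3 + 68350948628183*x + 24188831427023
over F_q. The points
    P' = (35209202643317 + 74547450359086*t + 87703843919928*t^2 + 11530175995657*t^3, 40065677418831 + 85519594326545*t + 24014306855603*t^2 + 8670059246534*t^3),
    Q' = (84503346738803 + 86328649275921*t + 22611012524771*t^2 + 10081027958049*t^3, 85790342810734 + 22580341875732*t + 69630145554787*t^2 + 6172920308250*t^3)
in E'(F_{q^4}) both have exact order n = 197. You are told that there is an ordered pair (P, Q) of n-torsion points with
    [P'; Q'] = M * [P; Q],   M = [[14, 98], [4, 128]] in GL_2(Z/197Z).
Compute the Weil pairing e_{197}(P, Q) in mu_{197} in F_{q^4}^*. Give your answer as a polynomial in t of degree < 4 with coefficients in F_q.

The 197-Weil pairing on E[197] over F_{94539403925983} is alternating-bilinear: e_{197}(P',Q') = e_{197}(P,Q)^det(M).
14*128 - 98*4 = 1400; reduced mod 197: det = 21, inverse 122.
Build f_{197,P'} and f_{197,Q'} via the 8-bit ladder of 197=11000101_2; evaluate at shifted divisors; quotient in F_{94539403925983^4}.
e_{197}(P',Q') = 43630213695532 + 50591028910394*t + 20333933067616*t^2 + 21011708996561*t^3.
Hence e(P,Q) = 29472635430257 + 12036256673458*t + 646381747664*t^2 + 26964953740953*t^3 in F_{94539403925983^4}^*.

29472635430257 + 12036256673458*t + 646381747664*t^2 + 26964953740953*t^3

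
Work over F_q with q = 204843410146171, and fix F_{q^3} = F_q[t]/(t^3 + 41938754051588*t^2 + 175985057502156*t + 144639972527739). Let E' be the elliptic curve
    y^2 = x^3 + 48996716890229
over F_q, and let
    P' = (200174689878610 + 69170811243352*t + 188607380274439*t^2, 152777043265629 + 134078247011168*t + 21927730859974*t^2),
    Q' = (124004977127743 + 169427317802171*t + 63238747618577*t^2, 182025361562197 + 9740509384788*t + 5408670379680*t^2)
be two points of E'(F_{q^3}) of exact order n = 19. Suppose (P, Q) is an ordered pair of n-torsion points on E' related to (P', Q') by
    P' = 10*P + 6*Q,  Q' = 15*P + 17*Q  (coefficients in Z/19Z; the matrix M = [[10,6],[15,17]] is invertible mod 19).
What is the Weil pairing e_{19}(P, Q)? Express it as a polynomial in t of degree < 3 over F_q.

83683077951811 + 98000479472345*t + 165577812726042*t^2

e_{19}(aP+bQ,cP+dQ) = e_{19}(P,Q)^(ad-bc); with (a,b,c,d)=(10,6,15,17) this gives the det-19 law.
det M = 10*17 - 6*15 = 80 = 4 (mod 19); 4^{-1} = 5 (mod 19).
5-bit Miller (10011) on E'/F_{204843410146171} with a'=0, b'=48996716890229: accumulate tangent/chord ratios at Q'+S and P'+S'.
Result: e(P',Q') = 9899022103536 + 168976612965190*t + 174018453639915*t^2.
Thus e_{19}(P,Q) = 83683077951811 + 98000479472345*t + 165577812726042*t^2.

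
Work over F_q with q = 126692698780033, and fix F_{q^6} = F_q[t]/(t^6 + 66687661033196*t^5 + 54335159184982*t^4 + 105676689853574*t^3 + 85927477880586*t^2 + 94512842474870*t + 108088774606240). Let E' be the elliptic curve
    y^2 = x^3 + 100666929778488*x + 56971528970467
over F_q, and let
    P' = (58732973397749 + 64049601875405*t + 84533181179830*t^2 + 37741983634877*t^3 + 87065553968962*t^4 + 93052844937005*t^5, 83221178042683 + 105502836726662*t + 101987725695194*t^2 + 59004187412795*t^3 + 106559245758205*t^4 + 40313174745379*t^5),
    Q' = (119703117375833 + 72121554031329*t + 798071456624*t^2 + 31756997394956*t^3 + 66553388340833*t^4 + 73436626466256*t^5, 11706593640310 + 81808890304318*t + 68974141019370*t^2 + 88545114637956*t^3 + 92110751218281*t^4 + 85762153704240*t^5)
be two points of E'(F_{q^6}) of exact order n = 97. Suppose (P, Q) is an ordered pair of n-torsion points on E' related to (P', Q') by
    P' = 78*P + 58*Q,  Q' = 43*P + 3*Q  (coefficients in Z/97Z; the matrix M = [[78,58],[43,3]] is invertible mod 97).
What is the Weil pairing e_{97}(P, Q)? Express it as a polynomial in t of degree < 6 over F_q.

e_{97}(aP+bQ,cP+dQ) = e_{97}(P,Q)^(ad-bc); with (a,b,c,d)=(78,58,43,3) this gives the det-97 law.
Hence e(P,Q) = e(P',Q')^{10} where 10 = 68^{-1} mod 97.
Build f_{97,P'} and f_{97,Q'} via the 7-bit ladder of 97=1100001_2; evaluate at shifted divisors; quotient in F_{126692698780033^6}.
f_P(D_Q)/f_Q(D_P) = 111688251341413 + 81896474474019*t + 107391511777491*t^2 + 107719721441353*t^3 + 59575337917713*t^4 + 43847179481315*t^5.
e_{97}(P,Q) = (111688251341413 + 81896474474019*t + 107391511777491*t^2 + 107719721441353*t^3 + 59575337917713*t^4 + 43847179481315*t^5)^{10} = 48780478532101 + 5209870088388*t + 21665353637563*t^2 + 46022530240491*t^3 + 52268444020365*t^4 + 303995361140*t^5.

48780478532101 + 5209870088388*t + 21665353637563*t^2 + 46022530240491*t^3 + 52268444020365*t^4 + 303995361140*t^5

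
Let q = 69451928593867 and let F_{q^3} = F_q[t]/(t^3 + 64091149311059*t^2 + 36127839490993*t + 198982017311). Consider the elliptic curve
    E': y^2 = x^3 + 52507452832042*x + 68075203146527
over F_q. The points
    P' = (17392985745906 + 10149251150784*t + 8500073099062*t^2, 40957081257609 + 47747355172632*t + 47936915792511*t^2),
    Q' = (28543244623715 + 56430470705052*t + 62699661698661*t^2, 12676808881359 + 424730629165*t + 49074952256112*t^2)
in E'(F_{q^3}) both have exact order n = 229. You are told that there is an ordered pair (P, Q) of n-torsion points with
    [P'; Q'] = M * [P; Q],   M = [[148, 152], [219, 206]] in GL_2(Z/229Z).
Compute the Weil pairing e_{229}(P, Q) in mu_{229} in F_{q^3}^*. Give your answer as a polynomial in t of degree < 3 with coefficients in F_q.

58868125903270 + 65927815200356*t + 23119959256602*t^2

e_{229}(aP+bQ,cP+dQ) = e_{229}(P,Q)^(ad-bc); with (a,b,c,d)=(148,152,219,206) this gives the det-229 law.
Inverting 177 mod 229: 22. Thus e_{229}(P,Q) = e(P',Q')^{22}.
8-bit Miller (11100101) on E'/F_{69451928593867} with a'=52507452832042, b'=68075203146527: accumulate tangent/chord ratios at Q'+S and P'+S'.
Miller gives e_{229}(P',Q') = 22935032931263 + 38404860031696*t + 58473728729782*t^2 in F_{69451928593867^3}.
Thus e_{229}(P,Q) = 58868125903270 + 65927815200356*t + 23119959256602*t^2.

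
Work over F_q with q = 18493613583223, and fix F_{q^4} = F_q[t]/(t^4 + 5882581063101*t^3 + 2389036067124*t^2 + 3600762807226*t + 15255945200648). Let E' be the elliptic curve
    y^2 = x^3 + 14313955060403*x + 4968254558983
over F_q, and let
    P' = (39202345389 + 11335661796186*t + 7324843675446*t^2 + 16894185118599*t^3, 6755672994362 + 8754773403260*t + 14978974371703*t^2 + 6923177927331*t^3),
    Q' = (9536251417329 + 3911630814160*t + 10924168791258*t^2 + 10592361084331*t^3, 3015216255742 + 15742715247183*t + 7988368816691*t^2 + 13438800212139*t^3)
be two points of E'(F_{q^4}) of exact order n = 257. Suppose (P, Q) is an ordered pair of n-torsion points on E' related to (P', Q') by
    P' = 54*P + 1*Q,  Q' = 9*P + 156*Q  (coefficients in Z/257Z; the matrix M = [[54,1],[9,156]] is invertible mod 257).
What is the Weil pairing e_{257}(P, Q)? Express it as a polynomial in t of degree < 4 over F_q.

The 257-Weil pairing on E[257] over F_{18493613583223} is alternating-bilinear: e_{257}(P',Q') = e_{257}(P,Q)^det(M).
Hence e(P,Q) = e(P',Q')^{183} where 183 = 191^{-1} mod 257.
Build f_{257,P'} and f_{257,Q'} via the 9-bit ladder of 257=100000001_2; evaluate at shifted divisors; quotient in F_{18493613583223^4}.
Result: e(P',Q') = 1940789789986 + 606893196984*t + 6636943583719*t^2 + 2132195096285*t^3.
Raise to 183: e(P,Q) = 12012955475899 + 2349777657422*t + 14781842024590*t^2 + 7756709619127*t^3 in mu_{257}.

12012955475899 + 2349777657422*t + 14781842024590*t^2 + 7756709619127*t^3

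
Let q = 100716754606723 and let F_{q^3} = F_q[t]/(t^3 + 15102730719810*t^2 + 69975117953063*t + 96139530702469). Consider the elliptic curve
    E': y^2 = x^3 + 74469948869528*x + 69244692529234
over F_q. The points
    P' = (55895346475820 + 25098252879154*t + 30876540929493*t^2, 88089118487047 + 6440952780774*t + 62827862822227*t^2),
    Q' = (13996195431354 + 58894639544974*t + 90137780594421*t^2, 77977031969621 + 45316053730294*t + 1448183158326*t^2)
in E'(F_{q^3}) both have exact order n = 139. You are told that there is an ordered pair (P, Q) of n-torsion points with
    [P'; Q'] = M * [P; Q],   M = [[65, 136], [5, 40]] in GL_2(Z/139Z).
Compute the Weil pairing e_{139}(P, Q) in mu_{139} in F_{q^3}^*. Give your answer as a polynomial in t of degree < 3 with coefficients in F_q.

8351845681748 + 89117284945462*t + 55501866123812*t^2

e_{139} is bilinear + alternating on E[139], so e_{139}(65*P + 136*Q, 5*P + 40*Q) = e_{139}(P,Q)^(65*40-136*5).
det M = 65*40 - 136*5 = 1920 = 113 (mod 139); 113^{-1} = 16 (mod 139).
Build f_{139,P'} and f_{139,Q'} via the 8-bit ladder of 139=10001011_2; evaluate at shifted divisors; quotient in F_{100716754606723^3}.
f_P(D_Q)/f_Q(D_P) = 93913934311647 + 71284829873084*t + 27343334654291*t^2.
Hence e(P,Q) = 8351845681748 + 89117284945462*t + 55501866123812*t^2 in F_{100716754606723^3}^*.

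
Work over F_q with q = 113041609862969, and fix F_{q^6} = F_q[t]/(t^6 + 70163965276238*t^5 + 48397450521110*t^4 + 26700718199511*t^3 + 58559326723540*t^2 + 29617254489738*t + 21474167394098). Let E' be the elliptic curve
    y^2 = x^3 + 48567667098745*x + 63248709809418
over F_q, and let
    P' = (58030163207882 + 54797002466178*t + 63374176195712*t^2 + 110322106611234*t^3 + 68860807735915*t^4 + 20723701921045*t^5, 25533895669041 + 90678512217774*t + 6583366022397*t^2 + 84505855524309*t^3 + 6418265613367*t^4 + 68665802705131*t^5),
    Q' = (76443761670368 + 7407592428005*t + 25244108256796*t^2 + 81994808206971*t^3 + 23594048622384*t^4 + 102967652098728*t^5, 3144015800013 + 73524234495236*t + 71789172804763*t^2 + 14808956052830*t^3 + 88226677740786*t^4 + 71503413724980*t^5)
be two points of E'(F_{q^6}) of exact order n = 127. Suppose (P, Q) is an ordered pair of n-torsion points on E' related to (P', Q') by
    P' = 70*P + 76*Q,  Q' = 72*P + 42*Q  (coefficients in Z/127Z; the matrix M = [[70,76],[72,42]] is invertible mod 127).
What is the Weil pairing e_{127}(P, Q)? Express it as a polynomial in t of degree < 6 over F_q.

23810144661454 + 110533037619626*t + 10250332953821*t^2 + 34253070994930*t^3 + 50654975291442*t^4 + 87413033673340*t^5

Since e_{127}(P,P)=e_{127}(Q,Q)=1 and e_{127}(Q,P)=e_{127}(P,Q)^{-1}, expanding e_{127}(70*P + 76*Q,72*P + 42*Q) leaves e(P,Q)^det(M).
Inverting 8 mod 127: 16. Thus e_{127}(P,Q) = e(P',Q')^{16}.
n = 127 = (1111111)_2 (7 bits, wt 7); accumulate f_{127,P'}(Q'+S)/f_{127,P'}(S) along the 6-step ladder.
e_{127}(P',Q') = 87829280470947 + 50651676298385*t + 23112880871381*t^2 + 102401705359502*t^3 + 82299639755347*t^4 + 10626835009062*t^5.
e_{127}(P,Q) = (87829280470947 + 50651676298385*t + 23112880871381*t^2 + 102401705359502*t^3 + 82299639755347*t^4 + 10626835009062*t^5)^{16} = 23810144661454 + 110533037619626*t + 10250332953821*t^2 + 34253070994930*t^3 + 50654975291442*t^4 + 87413033673340*t^5.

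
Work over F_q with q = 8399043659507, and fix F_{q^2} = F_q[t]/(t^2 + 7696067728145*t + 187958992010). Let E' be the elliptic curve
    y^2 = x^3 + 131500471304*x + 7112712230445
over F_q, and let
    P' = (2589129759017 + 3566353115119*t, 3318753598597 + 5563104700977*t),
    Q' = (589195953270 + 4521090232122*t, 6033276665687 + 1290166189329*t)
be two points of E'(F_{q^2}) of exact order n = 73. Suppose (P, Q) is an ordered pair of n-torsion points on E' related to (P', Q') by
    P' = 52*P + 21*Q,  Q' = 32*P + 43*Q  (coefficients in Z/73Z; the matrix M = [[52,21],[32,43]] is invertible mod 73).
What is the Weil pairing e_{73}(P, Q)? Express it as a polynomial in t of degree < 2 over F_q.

The 73-Weil pairing on E[73] over F_{8399043659507} is alternating-bilinear: e_{73}(P',Q') = e_{73}(P,Q)^det(M).
Hence e(P,Q) = e(P',Q')^{33} where 33 = 31^{-1} mod 73.
Run Miller on y^2=x^3+131500471304*x+7112712230445 over F_{8399043659507}: ladder 1001001 (7 bits); e = f_P(D_Q)/f_Q(D_P).
The quotient is 5053039240036 + 1515231369859*t.
e_{73}(P,Q) = (5053039240036 + 1515231369859*t)^{33} = 422741254555 + 415127303663*t.

422741254555 + 415127303663*t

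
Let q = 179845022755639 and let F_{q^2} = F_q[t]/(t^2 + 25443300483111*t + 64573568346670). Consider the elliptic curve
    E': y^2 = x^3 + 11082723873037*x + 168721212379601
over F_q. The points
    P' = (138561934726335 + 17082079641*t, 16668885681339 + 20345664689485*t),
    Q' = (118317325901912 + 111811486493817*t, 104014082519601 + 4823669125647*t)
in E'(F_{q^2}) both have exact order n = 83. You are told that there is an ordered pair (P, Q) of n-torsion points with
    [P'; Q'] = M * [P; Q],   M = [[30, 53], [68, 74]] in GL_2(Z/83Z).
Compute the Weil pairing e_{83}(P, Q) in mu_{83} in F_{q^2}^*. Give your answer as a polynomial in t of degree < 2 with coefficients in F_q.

Alternating bilinearity on E[83] (values in mu_{83} in F_{179845022755639^2}) gives e(P',Q') = e(P,Q)^det(M).
Inverting 27 mod 83: 40. Thus e_{83}(P,Q) = e(P',Q')^{40}.
n = 83 = (1010011)_2 (7 bits, wt 4); accumulate f_{83,P'}(Q'+S)/f_{83,P'}(S) along the 6-step ladder.
Result: e(P',Q') = 52740937750350 + 129679376911179*t.
Finally e_{83}(P,Q) = 4625114051267 + 117868380747148*t.

4625114051267 + 117868380747148*t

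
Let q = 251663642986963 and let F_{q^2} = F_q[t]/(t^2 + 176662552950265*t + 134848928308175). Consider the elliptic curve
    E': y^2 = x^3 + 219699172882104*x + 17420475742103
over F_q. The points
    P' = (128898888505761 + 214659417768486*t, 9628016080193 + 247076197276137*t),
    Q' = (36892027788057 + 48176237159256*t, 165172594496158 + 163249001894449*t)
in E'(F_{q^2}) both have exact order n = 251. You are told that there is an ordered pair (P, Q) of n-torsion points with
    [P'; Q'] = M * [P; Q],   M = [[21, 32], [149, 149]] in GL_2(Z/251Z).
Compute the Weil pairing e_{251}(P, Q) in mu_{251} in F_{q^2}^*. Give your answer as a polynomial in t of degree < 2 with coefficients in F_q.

Since e_{251}(P,P)=e_{251}(Q,Q)=1 and e_{251}(Q,P)=e_{251}(P,Q)^{-1}, expanding e_{251}(21*P + 32*Q,149*P + 149*Q) leaves e(P,Q)^det(M).
det M = 21*149 - 32*149 = -1639 = 118 (mod 251); 118^{-1} = 117 (mod 251).
Run Miller on y^2=x^3+219699172882104*x+17420475742103 over F_{251663642986963}: ladder 11111011 (8 bits); e = f_P(D_Q)/f_Q(D_P).
The quotient is 25819860673698 + 183615250593203*t.
Raise to 117: e(P,Q) = 111903264465643 + 55208036035303*t in mu_{251}.

111903264465643 + 55208036035303*t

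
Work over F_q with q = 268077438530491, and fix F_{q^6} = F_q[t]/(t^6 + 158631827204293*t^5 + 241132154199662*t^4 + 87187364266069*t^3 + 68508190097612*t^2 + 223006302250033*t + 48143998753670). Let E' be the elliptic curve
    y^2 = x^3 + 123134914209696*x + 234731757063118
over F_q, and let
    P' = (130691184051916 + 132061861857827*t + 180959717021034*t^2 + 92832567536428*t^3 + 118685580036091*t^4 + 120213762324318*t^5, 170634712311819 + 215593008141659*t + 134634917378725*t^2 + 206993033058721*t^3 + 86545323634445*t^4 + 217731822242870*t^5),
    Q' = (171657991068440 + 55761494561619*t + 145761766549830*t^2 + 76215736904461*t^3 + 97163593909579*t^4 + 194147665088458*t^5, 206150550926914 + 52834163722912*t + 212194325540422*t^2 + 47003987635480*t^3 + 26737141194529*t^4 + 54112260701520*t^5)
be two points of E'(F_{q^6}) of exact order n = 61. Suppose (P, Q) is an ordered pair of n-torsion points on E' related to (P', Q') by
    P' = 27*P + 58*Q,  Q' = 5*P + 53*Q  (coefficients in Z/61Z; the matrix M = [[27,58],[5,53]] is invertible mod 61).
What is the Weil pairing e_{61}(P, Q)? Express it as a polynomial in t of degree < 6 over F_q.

237666689323622 + 144358027761011*t + 63143791547459*t^2 + 49012024601406*t^3 + 262939996556251*t^4 + 233561394463817*t^5

The 61-Weil pairing on E[61] over F_{268077438530491} is alternating-bilinear: e_{61}(P',Q') = e_{61}(P,Q)^det(M).
So e_{61}(P,Q) = e_{61}(P',Q')^{44}, since 43*44 = 1 mod 61.
Double-and-add over 111101: 6-1 doublings, 5-1 additions; each step l_{T,T}/v_{2T} or l_{T,P'}/v at Q'+S for random S.
f_P(D_Q)/f_Q(D_P) = 213147046715465 + 17386774893553*t + 233512304291441*t^2 + 197391016470511*t^3 + 56826156062862*t^4 + 224526215492030*t^5.
Thus e_{61}(P,Q) = 237666689323622 + 144358027761011*t + 63143791547459*t^2 + 49012024601406*t^3 + 262939996556251*t^4 + 233561394463817*t^5.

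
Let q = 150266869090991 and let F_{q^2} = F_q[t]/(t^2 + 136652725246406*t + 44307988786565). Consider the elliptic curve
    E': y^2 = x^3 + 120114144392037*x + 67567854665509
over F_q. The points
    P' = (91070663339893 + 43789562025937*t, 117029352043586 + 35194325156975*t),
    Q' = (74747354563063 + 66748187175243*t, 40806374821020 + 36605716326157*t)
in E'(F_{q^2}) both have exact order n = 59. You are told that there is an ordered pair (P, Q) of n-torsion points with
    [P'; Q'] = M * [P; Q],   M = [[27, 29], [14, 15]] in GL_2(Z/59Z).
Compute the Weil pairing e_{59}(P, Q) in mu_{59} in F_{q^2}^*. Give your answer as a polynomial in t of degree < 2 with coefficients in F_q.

e_{59} is bilinear + alternating on E[59], so e_{59}(27*P + 29*Q, 14*P + 15*Q) = e_{59}(P,Q)^(27*15-29*14).
So e_{59}(P,Q) = e_{59}(P',Q')^{58}, since 58*58 = 1 mod 59.
n = 59 = (111011)_2 (6 bits, wt 5); accumulate f_{59,P'}(Q'+S)/f_{59,P'}(S) along the 5-step ladder.
f_P(D_Q)/f_Q(D_P) = 54950287361257 + 104888749098412*t.
Raise to 58: e(P,Q) = 63801654045050 + 45378119992579*t in mu_{59}.

63801654045050 + 45378119992579*t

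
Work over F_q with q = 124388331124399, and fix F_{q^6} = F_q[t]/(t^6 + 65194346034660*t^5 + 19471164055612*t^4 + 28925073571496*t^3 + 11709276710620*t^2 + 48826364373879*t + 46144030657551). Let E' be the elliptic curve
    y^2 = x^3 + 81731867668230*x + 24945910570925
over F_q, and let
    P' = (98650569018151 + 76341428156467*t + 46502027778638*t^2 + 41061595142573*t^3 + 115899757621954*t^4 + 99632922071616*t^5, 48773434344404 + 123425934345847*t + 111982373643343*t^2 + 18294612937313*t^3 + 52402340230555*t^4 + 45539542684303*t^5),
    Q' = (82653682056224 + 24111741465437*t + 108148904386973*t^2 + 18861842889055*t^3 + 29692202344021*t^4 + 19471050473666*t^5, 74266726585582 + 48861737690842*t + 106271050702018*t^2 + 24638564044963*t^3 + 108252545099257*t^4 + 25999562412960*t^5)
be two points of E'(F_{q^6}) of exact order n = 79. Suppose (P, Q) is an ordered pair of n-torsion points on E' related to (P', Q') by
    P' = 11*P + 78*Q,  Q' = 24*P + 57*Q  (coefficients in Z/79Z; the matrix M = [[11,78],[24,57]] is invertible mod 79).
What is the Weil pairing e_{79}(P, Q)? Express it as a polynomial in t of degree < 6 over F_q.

29166433344478 + 107124970303790*t + 86479694005950*t^2 + 60209572773356*t^3 + 8491871051666*t^4 + 94255249362229*t^5

Since e_{79}(P,P)=e_{79}(Q,Q)=1 and e_{79}(Q,P)=e_{79}(P,Q)^{-1}, expanding e_{79}(11*P + 78*Q,24*P + 57*Q) leaves e(P,Q)^det(M).
det M = 11*57 - 78*24 = -1245 = 19 (mod 79); 19^{-1} = 25 (mod 79).
Run Miller on y^2=x^3+81731867668230*x+24945910570925 over F_{124388331124399}: ladder 1001111 (7 bits); e = f_P(D_Q)/f_Q(D_P).
Result: e(P',Q') = 100697439527610 + 68926695748926*t + 98841125386247*t^2 + 106824471532861*t^3 + 91896063756300*t^4 + 100796206102475*t^5.
Raise to 25: e(P,Q) = 29166433344478 + 107124970303790*t + 86479694005950*t^2 + 60209572773356*t^3 + 8491871051666*t^4 + 94255249362229*t^5 in mu_{79}.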